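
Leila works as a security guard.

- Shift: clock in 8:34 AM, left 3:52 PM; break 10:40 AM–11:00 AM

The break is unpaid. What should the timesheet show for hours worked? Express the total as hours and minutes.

Shift: 8:34 AM–3:52 PM = 7 h 18 min; less 20 min break → 6 h 58 min

6 h 58 min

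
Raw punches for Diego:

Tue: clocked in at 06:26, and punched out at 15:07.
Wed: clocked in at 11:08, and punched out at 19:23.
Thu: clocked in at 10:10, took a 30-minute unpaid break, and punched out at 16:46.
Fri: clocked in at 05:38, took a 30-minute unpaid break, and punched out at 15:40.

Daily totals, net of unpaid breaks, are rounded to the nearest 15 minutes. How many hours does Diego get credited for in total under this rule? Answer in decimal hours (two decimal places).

32.50 hours

Tue: 06:26–15:07 = 8 h 41 min → rounds to 8 h 45 min
Wed: 11:08–19:23 = 8 h 15 min → rounds to 8 h 15 min
Thu: 10:10–16:46 = 6 h 36 min − 30 min = 6 h 6 min → rounds to 6 h 0 min
Fri: 05:38–15:40 = 10 h 2 min − 30 min = 9 h 32 min → rounds to 9 h 30 min
Total credited: 32 h 30 min.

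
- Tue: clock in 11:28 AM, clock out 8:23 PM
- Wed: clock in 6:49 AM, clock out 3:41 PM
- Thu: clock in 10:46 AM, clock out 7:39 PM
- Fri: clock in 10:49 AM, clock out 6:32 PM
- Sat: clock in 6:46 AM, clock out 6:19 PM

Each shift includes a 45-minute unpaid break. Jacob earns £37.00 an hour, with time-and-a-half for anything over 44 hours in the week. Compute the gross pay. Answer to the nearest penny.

Tue: 11:28 AM–8:23 PM = 8 h 55 min; less 45 min break → 8 h 10 min
Wed: 6:49 AM–3:41 PM = 8 h 52 min; less 45 min break → 8 h 7 min
Thu: 10:46 AM–7:39 PM = 8 h 53 min; less 45 min break → 8 h 8 min
Fri: 10:49 AM–6:32 PM = 7 h 43 min; less 45 min break → 6 h 58 min
Sat: 6:46 AM–6:19 PM = 11 h 33 min; less 45 min break → 10 h 48 min
Total worked: 42 h 11 min = 2531 min.
Regular 42 h 11 min = 2531 min at £37.00/h; overtime 0 h 0 min = 0 min at £55.50/h.
Pay = (2531 × £37.00 + 0 × £55.50) ÷ 60 = £1560.78.

£1560.78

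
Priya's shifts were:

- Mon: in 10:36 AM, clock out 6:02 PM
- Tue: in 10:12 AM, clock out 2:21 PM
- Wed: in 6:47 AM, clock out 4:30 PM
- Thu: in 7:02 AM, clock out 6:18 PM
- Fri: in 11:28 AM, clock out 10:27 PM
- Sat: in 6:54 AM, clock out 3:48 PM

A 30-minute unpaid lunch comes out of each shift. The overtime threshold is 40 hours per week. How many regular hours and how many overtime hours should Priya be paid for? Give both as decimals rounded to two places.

Mon: 10:36 AM–6:02 PM = 7 h 26 min; less 30 min break → 6 h 56 min
Tue: 10:12 AM–2:21 PM = 4 h 9 min; less 30 min break → 3 h 39 min
Wed: 6:47 AM–4:30 PM = 9 h 43 min; less 30 min break → 9 h 13 min
Thu: 7:02 AM–6:18 PM = 11 h 16 min; less 30 min break → 10 h 46 min
Fri: 11:28 AM–10:27 PM = 10 h 59 min; less 30 min break → 10 h 29 min
Sat: 6:54 AM–3:48 PM = 8 h 54 min; less 30 min break → 8 h 24 min
Total worked: 49 h 27 min = 49.45 h.
Threshold 40 h → overtime 9 h 27 min, regular 40 h 0 min.

Regular 40.00 hours, overtime 9.45 hours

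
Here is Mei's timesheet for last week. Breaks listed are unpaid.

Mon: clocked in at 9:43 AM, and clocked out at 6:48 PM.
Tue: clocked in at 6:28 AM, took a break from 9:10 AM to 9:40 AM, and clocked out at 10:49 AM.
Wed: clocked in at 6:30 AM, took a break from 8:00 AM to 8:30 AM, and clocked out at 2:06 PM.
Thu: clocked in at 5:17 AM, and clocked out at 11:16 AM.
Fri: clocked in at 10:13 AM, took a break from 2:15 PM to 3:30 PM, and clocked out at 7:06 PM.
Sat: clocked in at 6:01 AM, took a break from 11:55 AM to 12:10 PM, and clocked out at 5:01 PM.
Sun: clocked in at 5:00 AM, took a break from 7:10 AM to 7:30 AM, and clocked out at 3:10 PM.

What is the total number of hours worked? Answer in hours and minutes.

54 h 14 min

Mon: 9:43 AM–6:48 PM = 9 h 5 min
Tue: 6:28 AM–10:49 AM = 4 h 21 min; less 30 min break → 3 h 51 min
Wed: 6:30 AM–2:06 PM = 7 h 36 min; less 30 min break → 7 h 6 min
Thu: 5:17 AM–11:16 AM = 5 h 59 min
Fri: 10:13 AM–7:06 PM = 8 h 53 min; less 75 min break → 7 h 38 min
Sat: 6:01 AM–5:01 PM = 11 h 0 min; less 15 min break → 10 h 45 min
Sun: 5:00 AM–3:10 PM = 10 h 10 min; less 20 min break → 9 h 50 min
Total: 9 h 5 min + 3 h 51 min + 7 h 6 min + 5 h 59 min + 7 h 38 min + 10 h 45 min + 9 h 50 min = 54 h 14 min.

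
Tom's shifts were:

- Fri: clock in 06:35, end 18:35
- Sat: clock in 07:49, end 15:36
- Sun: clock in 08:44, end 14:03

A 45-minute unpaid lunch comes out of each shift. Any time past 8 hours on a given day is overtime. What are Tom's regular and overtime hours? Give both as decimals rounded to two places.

Regular 19.60 hours, overtime 3.25 hours

Fri: 06:35–18:35 = 12 h 0 min; less 45 min break → 11 h 15 min
Sat: 07:49–15:36 = 7 h 47 min; less 45 min break → 7 h 2 min
Sun: 08:44–14:03 = 5 h 19 min; less 45 min break → 4 h 34 min
Fri reg 8 h 0 min / OT 3 h 15 min; Sat reg 7 h 2 min / OT 0 h 0 min; Sun reg 4 h 34 min / OT 0 h 0 min.
Totals: regular 19 h 36 min, overtime 3 h 15 min.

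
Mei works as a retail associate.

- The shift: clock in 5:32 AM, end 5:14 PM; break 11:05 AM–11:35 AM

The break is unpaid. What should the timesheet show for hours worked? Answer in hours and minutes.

11 h 12 min

The shift: 5:32 AM–5:14 PM = 11 h 42 min; less 30 min break → 11 h 12 min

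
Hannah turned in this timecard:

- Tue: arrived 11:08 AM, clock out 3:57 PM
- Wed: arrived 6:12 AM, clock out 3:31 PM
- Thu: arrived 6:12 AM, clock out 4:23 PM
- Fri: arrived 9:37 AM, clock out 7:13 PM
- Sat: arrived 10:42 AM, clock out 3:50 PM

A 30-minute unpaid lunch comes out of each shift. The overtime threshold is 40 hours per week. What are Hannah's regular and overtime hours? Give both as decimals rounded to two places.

Tue: 11:08 AM–3:57 PM = 4 h 49 min; less 30 min break → 4 h 19 min
Wed: 6:12 AM–3:31 PM = 9 h 19 min; less 30 min break → 8 h 49 min
Thu: 6:12 AM–4:23 PM = 10 h 11 min; less 30 min break → 9 h 41 min
Fri: 9:37 AM–7:13 PM = 9 h 36 min; less 30 min break → 9 h 6 min
Sat: 10:42 AM–3:50 PM = 5 h 8 min; less 30 min break → 4 h 38 min
Total worked: 36 h 33 min = 36.55 h.
Threshold 40 h → overtime 0 h 0 min, regular 36 h 33 min.

Regular 36.55 hours, overtime 0.00 hours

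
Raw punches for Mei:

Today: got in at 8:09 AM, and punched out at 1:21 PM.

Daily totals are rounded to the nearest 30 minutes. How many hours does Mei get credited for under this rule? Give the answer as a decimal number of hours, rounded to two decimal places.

Today: 8:09 AM–1:21 PM = 5 h 12 min → rounds to 5 h 0 min

5.00 hours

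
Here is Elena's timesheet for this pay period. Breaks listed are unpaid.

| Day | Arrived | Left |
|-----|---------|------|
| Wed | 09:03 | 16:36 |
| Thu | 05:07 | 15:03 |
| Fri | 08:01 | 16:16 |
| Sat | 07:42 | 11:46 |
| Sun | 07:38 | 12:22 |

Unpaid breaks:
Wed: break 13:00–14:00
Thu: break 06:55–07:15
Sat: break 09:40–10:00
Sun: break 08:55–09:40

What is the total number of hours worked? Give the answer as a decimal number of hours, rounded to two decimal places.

32.12 hours

Wed: 09:03–16:36 = 7 h 33 min; less 60 min break → 6 h 33 min
Thu: 05:07–15:03 = 9 h 56 min; less 20 min break → 9 h 36 min
Fri: 08:01–16:16 = 8 h 15 min
Sat: 07:42–11:46 = 4 h 4 min; less 20 min break → 3 h 44 min
Sun: 07:38–12:22 = 4 h 44 min; less 45 min break → 3 h 59 min
Total: 6 h 33 min + 9 h 36 min + 8 h 15 min + 3 h 44 min + 3 h 59 min = 32 h 7 min.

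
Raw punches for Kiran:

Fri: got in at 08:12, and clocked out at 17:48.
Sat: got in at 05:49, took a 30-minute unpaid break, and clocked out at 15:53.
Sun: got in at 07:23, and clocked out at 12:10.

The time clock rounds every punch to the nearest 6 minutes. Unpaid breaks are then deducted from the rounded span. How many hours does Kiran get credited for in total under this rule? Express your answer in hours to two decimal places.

24.00 hours

Fri: in 08:12→08:12, out 17:48→17:48; 9 h 36 min
Sat: in 05:49→05:48, out 15:53→15:54; 10 h 6 min − 30 min = 9 h 36 min
Sun: in 07:23→07:24, out 12:10→12:12; 4 h 48 min
Total credited: 24 h 0 min.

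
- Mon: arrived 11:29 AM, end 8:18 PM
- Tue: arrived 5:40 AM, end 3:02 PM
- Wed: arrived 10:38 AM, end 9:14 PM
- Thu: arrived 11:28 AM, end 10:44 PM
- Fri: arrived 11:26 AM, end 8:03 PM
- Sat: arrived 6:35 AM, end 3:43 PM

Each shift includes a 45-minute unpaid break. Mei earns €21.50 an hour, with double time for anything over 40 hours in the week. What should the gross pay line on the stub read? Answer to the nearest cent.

€1431.90

Mon: 11:29 AM–8:18 PM = 8 h 49 min; less 45 min break → 8 h 4 min
Tue: 5:40 AM–3:02 PM = 9 h 22 min; less 45 min break → 8 h 37 min
Wed: 10:38 AM–9:14 PM = 10 h 36 min; less 45 min break → 9 h 51 min
Thu: 11:28 AM–10:44 PM = 11 h 16 min; less 45 min break → 10 h 31 min
Fri: 11:26 AM–8:03 PM = 8 h 37 min; less 45 min break → 7 h 52 min
Sat: 6:35 AM–3:43 PM = 9 h 8 min; less 45 min break → 8 h 23 min
Total worked: 53 h 18 min = 3198 min.
Regular 40 h 0 min = 2400 min at €21.50/h; overtime 13 h 18 min = 798 min at €43.00/h.
Pay = (2400 × €21.50 + 798 × €43.00) ÷ 60 = €1431.90.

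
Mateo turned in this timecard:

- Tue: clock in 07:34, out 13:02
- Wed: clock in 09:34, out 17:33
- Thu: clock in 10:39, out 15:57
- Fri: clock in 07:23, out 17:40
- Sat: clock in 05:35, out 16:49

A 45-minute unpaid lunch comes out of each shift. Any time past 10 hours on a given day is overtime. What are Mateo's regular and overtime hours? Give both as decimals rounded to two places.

Regular 36.03 hours, overtime 0.48 hours

Tue: 07:34–13:02 = 5 h 28 min; less 45 min break → 4 h 43 min
Wed: 09:34–17:33 = 7 h 59 min; less 45 min break → 7 h 14 min
Thu: 10:39–15:57 = 5 h 18 min; less 45 min break → 4 h 33 min
Fri: 07:23–17:40 = 10 h 17 min; less 45 min break → 9 h 32 min
Sat: 05:35–16:49 = 11 h 14 min; less 45 min break → 10 h 29 min
Tue reg 4 h 43 min / OT 0 h 0 min; Wed reg 7 h 14 min / OT 0 h 0 min; Thu reg 4 h 33 min / OT 0 h 0 min; Fri reg 9 h 32 min / OT 0 h 0 min; Sat reg 10 h 0 min / OT 0 h 29 min.
Totals: regular 36 h 2 min, overtime 0 h 29 min.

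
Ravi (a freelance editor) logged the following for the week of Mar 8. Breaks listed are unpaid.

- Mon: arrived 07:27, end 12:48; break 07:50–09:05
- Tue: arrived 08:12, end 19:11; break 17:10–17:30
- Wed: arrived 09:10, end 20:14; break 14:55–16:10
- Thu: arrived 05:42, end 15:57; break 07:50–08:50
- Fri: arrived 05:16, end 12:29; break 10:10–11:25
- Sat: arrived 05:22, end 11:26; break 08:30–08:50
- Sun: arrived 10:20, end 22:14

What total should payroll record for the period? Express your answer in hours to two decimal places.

57.42 hours

Mon: 07:27–12:48 = 5 h 21 min; less 75 min break → 4 h 6 min
Tue: 08:12–19:11 = 10 h 59 min; less 20 min break → 10 h 39 min
Wed: 09:10–20:14 = 11 h 4 min; less 75 min break → 9 h 49 min
Thu: 05:42–15:57 = 10 h 15 min; less 60 min break → 9 h 15 min
Fri: 05:16–12:29 = 7 h 13 min; less 75 min break → 5 h 58 min
Sat: 05:22–11:26 = 6 h 4 min; less 20 min break → 5 h 44 min
Sun: 10:20–22:14 = 11 h 54 min
Total: 4 h 6 min + 10 h 39 min + 9 h 49 min + 9 h 15 min + 5 h 58 min + 5 h 44 min + 11 h 54 min = 57 h 25 min.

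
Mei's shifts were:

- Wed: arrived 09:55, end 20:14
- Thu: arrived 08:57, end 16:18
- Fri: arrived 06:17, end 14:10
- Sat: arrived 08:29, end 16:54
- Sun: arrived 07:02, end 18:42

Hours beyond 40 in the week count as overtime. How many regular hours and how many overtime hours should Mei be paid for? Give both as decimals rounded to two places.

Regular 40.00 hours, overtime 5.63 hours

Wed: 09:55–20:14 = 10 h 19 min
Thu: 08:57–16:18 = 7 h 21 min
Fri: 06:17–14:10 = 7 h 53 min
Sat: 08:29–16:54 = 8 h 25 min
Sun: 07:02–18:42 = 11 h 40 min
Total worked: 45 h 38 min = 45.63 h.
Threshold 40 h → overtime 5 h 38 min, regular 40 h 0 min.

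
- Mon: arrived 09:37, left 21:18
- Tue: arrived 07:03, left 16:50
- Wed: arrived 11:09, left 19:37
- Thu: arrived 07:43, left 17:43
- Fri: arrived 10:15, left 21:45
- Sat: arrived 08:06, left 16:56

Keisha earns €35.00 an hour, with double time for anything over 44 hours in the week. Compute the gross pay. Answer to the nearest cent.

Mon: 09:37–21:18 = 11 h 41 min
Tue: 07:03–16:50 = 9 h 47 min
Wed: 11:09–19:37 = 8 h 28 min
Thu: 07:43–17:43 = 10 h 0 min
Fri: 10:15–21:45 = 11 h 30 min
Sat: 08:06–16:56 = 8 h 50 min
Total worked: 60 h 16 min = 3616 min.
Regular 44 h 0 min = 2640 min at €35.00/h; overtime 16 h 16 min = 976 min at €70.00/h.
Pay = (2640 × €35.00 + 976 × €70.00) ÷ 60 = €2678.67.

€2678.67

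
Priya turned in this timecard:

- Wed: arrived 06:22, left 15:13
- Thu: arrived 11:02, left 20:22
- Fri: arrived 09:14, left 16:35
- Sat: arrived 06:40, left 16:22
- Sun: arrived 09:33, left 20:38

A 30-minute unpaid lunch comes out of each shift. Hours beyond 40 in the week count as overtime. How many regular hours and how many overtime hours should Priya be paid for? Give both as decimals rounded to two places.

Regular 40.00 hours, overtime 3.82 hours

Wed: 06:22–15:13 = 8 h 51 min; less 30 min break → 8 h 21 min
Thu: 11:02–20:22 = 9 h 20 min; less 30 min break → 8 h 50 min
Fri: 09:14–16:35 = 7 h 21 min; less 30 min break → 6 h 51 min
Sat: 06:40–16:22 = 9 h 42 min; less 30 min break → 9 h 12 min
Sun: 09:33–20:38 = 11 h 5 min; less 30 min break → 10 h 35 min
Total worked: 43 h 49 min = 43.82 h.
Threshold 40 h → overtime 3 h 49 min, regular 40 h 0 min.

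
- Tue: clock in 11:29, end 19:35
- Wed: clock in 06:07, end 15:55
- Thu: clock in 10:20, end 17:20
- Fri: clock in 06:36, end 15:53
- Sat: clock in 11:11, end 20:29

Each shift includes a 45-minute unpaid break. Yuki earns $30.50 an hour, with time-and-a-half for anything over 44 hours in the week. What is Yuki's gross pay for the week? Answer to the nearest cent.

Tue: 11:29–19:35 = 8 h 6 min; less 45 min break → 7 h 21 min
Wed: 06:07–15:55 = 9 h 48 min; less 45 min break → 9 h 3 min
Thu: 10:20–17:20 = 7 h 0 min; less 45 min break → 6 h 15 min
Fri: 06:36–15:53 = 9 h 17 min; less 45 min break → 8 h 32 min
Sat: 11:11–20:29 = 9 h 18 min; less 45 min break → 8 h 33 min
Total worked: 39 h 44 min = 2384 min.
Regular 39 h 44 min = 2384 min at $30.50/h; overtime 0 h 0 min = 0 min at $45.75/h.
Pay = (2384 × $30.50 + 0 × $45.75) ÷ 60 = $1211.87.

$1211.87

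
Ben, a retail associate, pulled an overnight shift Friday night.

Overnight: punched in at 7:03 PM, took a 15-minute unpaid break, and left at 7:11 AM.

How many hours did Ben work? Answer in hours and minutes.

Overnight: 7:03 PM → midnight = 4 h 57 min; midnight → 7:11 AM = 7 h 11 min; span 12 h 8 min; less 15 min break → 11 h 53 min

11 h 53 min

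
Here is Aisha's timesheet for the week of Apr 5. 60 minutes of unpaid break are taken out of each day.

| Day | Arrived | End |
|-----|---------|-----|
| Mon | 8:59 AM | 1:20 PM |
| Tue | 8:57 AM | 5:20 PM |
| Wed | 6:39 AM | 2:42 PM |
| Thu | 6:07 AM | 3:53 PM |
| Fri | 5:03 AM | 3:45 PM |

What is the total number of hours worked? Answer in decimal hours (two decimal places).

Mon: 8:59 AM–1:20 PM = 4 h 21 min; less 60 min break → 3 h 21 min
Tue: 8:57 AM–5:20 PM = 8 h 23 min; less 60 min break → 7 h 23 min
Wed: 6:39 AM–2:42 PM = 8 h 3 min; less 60 min break → 7 h 3 min
Thu: 6:07 AM–3:53 PM = 9 h 46 min; less 60 min break → 8 h 46 min
Fri: 5:03 AM–3:45 PM = 10 h 42 min; less 60 min break → 9 h 42 min
Total: 3 h 21 min + 7 h 23 min + 7 h 3 min + 8 h 46 min + 9 h 42 min = 36 h 15 min.

36.25 hours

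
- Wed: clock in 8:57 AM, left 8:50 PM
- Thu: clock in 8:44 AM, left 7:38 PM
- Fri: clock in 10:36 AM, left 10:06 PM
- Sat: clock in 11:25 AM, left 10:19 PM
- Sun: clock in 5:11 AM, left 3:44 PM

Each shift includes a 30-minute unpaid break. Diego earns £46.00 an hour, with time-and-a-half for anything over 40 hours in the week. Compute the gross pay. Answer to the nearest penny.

£2753.10

Wed: 8:57 AM–8:50 PM = 11 h 53 min; less 30 min break → 11 h 23 min
Thu: 8:44 AM–7:38 PM = 10 h 54 min; less 30 min break → 10 h 24 min
Fri: 10:36 AM–10:06 PM = 11 h 30 min; less 30 min break → 11 h 0 min
Sat: 11:25 AM–10:19 PM = 10 h 54 min; less 30 min break → 10 h 24 min
Sun: 5:11 AM–3:44 PM = 10 h 33 min; less 30 min break → 10 h 3 min
Total worked: 53 h 14 min = 3194 min.
Regular 40 h 0 min = 2400 min at £46.00/h; overtime 13 h 14 min = 794 min at £69.00/h.
Pay = (2400 × £46.00 + 794 × £69.00) ÷ 60 = £2753.10.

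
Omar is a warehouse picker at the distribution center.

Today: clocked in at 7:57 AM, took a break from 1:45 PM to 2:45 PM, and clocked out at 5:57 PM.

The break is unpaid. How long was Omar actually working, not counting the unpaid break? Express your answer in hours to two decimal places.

Today: 7:57 AM–5:57 PM = 10 h 0 min; less 60 min break → 9 h 0 min

9.00 hours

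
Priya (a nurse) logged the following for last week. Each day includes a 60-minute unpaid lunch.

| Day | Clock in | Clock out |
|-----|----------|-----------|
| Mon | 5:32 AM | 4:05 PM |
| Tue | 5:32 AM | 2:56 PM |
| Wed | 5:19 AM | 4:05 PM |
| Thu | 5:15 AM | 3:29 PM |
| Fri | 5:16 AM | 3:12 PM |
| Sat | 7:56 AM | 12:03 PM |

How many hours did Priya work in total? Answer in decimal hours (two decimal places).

49.00 hours

Mon: 5:32 AM–4:05 PM = 10 h 33 min; less 60 min break → 9 h 33 min
Tue: 5:32 AM–2:56 PM = 9 h 24 min; less 60 min break → 8 h 24 min
Wed: 5:19 AM–4:05 PM = 10 h 46 min; less 60 min break → 9 h 46 min
Thu: 5:15 AM–3:29 PM = 10 h 14 min; less 60 min break → 9 h 14 min
Fri: 5:16 AM–3:12 PM = 9 h 56 min; less 60 min break → 8 h 56 min
Sat: 7:56 AM–12:03 PM = 4 h 7 min; less 60 min break → 3 h 7 min
Total: 9 h 33 min + 8 h 24 min + 9 h 46 min + 9 h 14 min + 8 h 56 min + 3 h 7 min = 49 h 0 min.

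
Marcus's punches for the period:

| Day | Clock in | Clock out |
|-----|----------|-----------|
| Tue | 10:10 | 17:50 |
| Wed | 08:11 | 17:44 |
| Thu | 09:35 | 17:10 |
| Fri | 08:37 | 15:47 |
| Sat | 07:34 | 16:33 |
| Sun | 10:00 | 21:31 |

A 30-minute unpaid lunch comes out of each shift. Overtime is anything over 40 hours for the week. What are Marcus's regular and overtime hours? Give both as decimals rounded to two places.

Tue: 10:10–17:50 = 7 h 40 min; less 30 min break → 7 h 10 min
Wed: 08:11–17:44 = 9 h 33 min; less 30 min break → 9 h 3 min
Thu: 09:35–17:10 = 7 h 35 min; less 30 min break → 7 h 5 min
Fri: 08:37–15:47 = 7 h 10 min; less 30 min break → 6 h 40 min
Sat: 07:34–16:33 = 8 h 59 min; less 30 min break → 8 h 29 min
Sun: 10:00–21:31 = 11 h 31 min; less 30 min break → 11 h 1 min
Total worked: 49 h 28 min = 49.47 h.
Threshold 40 h → overtime 9 h 28 min, regular 40 h 0 min.

Regular 40.00 hours, overtime 9.47 hours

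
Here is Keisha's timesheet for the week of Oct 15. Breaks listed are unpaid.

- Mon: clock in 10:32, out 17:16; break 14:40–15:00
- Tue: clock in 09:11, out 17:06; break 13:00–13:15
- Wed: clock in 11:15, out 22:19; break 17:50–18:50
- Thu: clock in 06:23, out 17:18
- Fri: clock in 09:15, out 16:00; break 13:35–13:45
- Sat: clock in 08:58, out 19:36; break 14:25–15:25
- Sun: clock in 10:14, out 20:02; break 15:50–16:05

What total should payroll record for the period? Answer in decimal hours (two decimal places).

60.82 hours

Mon: 10:32–17:16 = 6 h 44 min; less 20 min break → 6 h 24 min
Tue: 09:11–17:06 = 7 h 55 min; less 15 min break → 7 h 40 min
Wed: 11:15–22:19 = 11 h 4 min; less 60 min break → 10 h 4 min
Thu: 06:23–17:18 = 10 h 55 min
Fri: 09:15–16:00 = 6 h 45 min; less 10 min break → 6 h 35 min
Sat: 08:58–19:36 = 10 h 38 min; less 60 min break → 9 h 38 min
Sun: 10:14–20:02 = 9 h 48 min; less 15 min break → 9 h 33 min
Total: 6 h 24 min + 7 h 40 min + 10 h 4 min + 10 h 55 min + 6 h 35 min + 9 h 38 min + 9 h 33 min = 60 h 49 min.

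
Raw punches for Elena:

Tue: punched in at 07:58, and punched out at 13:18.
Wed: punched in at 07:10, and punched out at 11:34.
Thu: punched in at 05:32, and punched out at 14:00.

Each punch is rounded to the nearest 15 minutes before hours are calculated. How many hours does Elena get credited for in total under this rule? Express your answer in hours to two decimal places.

18.00 hours

Tue: in 07:58→08:00, out 13:18→13:15; 5 h 15 min
Wed: in 07:10→07:15, out 11:34→11:30; 4 h 15 min
Thu: in 05:32→05:30, out 14:00→14:00; 8 h 30 min
Total credited: 18 h 0 min.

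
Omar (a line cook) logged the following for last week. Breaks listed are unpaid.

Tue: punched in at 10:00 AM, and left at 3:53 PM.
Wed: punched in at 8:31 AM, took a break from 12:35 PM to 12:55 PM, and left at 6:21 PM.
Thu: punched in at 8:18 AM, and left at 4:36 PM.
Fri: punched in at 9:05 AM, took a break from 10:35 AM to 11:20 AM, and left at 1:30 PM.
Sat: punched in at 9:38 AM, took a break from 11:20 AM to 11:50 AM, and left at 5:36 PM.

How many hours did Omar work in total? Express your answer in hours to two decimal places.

Tue: 10:00 AM–3:53 PM = 5 h 53 min
Wed: 8:31 AM–6:21 PM = 9 h 50 min; less 20 min break → 9 h 30 min
Thu: 8:18 AM–4:36 PM = 8 h 18 min
Fri: 9:05 AM–1:30 PM = 4 h 25 min; less 45 min break → 3 h 40 min
Sat: 9:38 AM–5:36 PM = 7 h 58 min; less 30 min break → 7 h 28 min
Total: 5 h 53 min + 9 h 30 min + 8 h 18 min + 3 h 40 min + 7 h 28 min = 34 h 49 min.

34.82 hours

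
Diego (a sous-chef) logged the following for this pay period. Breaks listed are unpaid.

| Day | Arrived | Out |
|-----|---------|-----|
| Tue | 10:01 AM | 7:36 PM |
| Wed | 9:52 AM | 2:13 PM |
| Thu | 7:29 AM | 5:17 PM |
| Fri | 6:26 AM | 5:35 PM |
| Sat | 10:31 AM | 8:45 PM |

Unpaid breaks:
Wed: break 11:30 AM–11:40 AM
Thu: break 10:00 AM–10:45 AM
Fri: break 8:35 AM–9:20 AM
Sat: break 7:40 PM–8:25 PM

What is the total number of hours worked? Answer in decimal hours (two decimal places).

Tue: 10:01 AM–7:36 PM = 9 h 35 min
Wed: 9:52 AM–2:13 PM = 4 h 21 min; less 10 min break → 4 h 11 min
Thu: 7:29 AM–5:17 PM = 9 h 48 min; less 45 min break → 9 h 3 min
Fri: 6:26 AM–5:35 PM = 11 h 9 min; less 45 min break → 10 h 24 min
Sat: 10:31 AM–8:45 PM = 10 h 14 min; less 45 min break → 9 h 29 min
Total: 9 h 35 min + 4 h 11 min + 9 h 3 min + 10 h 24 min + 9 h 29 min = 42 h 42 min.

42.70 hours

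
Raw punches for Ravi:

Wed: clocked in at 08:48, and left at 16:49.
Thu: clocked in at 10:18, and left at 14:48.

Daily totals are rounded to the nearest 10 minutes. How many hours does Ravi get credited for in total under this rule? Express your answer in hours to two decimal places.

Wed: 08:48–16:49 = 8 h 1 min → rounds to 8 h 0 min
Thu: 10:18–14:48 = 4 h 30 min → rounds to 4 h 30 min
Total credited: 12 h 30 min.

12.50 hours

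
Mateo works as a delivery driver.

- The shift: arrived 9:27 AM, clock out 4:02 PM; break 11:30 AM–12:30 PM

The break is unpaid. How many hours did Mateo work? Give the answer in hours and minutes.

5 h 35 min

The shift: 9:27 AM–4:02 PM = 6 h 35 min; less 60 min break → 5 h 35 min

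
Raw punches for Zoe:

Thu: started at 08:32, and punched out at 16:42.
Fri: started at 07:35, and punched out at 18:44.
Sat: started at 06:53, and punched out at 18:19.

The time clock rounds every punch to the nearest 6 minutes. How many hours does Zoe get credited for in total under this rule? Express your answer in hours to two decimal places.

Thu: in 08:32→08:30, out 16:42→16:42; 8 h 12 min
Fri: in 07:35→07:36, out 18:44→18:42; 11 h 6 min
Sat: in 06:53→06:54, out 18:19→18:18; 11 h 24 min
Total credited: 30 h 42 min.

30.70 hours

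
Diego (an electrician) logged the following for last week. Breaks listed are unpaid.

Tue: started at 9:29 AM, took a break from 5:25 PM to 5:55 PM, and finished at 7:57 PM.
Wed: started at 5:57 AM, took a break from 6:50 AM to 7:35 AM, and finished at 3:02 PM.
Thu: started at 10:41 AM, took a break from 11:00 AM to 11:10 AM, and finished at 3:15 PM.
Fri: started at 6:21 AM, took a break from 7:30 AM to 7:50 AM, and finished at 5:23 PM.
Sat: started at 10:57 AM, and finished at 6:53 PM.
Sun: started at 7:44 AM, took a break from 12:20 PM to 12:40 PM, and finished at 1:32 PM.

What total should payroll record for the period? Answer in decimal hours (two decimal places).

46.80 hours

Tue: 9:29 AM–7:57 PM = 10 h 28 min; less 30 min break → 9 h 58 min
Wed: 5:57 AM–3:02 PM = 9 h 5 min; less 45 min break → 8 h 20 min
Thu: 10:41 AM–3:15 PM = 4 h 34 min; less 10 min break → 4 h 24 min
Fri: 6:21 AM–5:23 PM = 11 h 2 min; less 20 min break → 10 h 42 min
Sat: 10:57 AM–6:53 PM = 7 h 56 min
Sun: 7:44 AM–1:32 PM = 5 h 48 min; less 20 min break → 5 h 28 min
Total: 9 h 58 min + 8 h 20 min + 4 h 24 min + 10 h 42 min + 7 h 56 min + 5 h 28 min = 46 h 48 min.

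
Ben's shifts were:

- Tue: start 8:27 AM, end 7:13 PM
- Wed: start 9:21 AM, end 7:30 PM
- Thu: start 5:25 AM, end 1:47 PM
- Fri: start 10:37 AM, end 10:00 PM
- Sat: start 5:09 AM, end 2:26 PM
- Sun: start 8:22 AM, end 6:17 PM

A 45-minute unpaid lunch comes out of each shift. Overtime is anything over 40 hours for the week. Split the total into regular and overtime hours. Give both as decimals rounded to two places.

Tue: 8:27 AM–7:13 PM = 10 h 46 min; less 45 min break → 10 h 1 min
Wed: 9:21 AM–7:30 PM = 10 h 9 min; less 45 min break → 9 h 24 min
Thu: 5:25 AM–1:47 PM = 8 h 22 min; less 45 min break → 7 h 37 min
Fri: 10:37 AM–10:00 PM = 11 h 23 min; less 45 min break → 10 h 38 min
Sat: 5:09 AM–2:26 PM = 9 h 17 min; less 45 min break → 8 h 32 min
Sun: 8:22 AM–6:17 PM = 9 h 55 min; less 45 min break → 9 h 10 min
Total worked: 55 h 22 min = 55.37 h.
Threshold 40 h → overtime 15 h 22 min, regular 40 h 0 min.

Regular 40.00 hours, overtime 15.37 hours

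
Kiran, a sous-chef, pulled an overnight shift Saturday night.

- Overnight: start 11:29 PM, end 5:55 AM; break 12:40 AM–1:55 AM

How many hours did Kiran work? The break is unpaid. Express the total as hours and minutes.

Overnight: 11:29 PM → midnight = 0 h 31 min; midnight → 5:55 AM = 5 h 55 min; span 6 h 26 min; less 75 min break → 5 h 11 min

5 h 11 min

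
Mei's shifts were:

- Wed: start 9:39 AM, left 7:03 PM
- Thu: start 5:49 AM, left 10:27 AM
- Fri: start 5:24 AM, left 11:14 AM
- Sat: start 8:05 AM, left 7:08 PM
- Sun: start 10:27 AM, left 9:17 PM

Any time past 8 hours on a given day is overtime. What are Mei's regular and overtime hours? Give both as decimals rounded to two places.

Wed: 9:39 AM–7:03 PM = 9 h 24 min
Thu: 5:49 AM–10:27 AM = 4 h 38 min
Fri: 5:24 AM–11:14 AM = 5 h 50 min
Sat: 8:05 AM–7:08 PM = 11 h 3 min
Sun: 10:27 AM–9:17 PM = 10 h 50 min
Wed reg 8 h 0 min / OT 1 h 24 min; Thu reg 4 h 38 min / OT 0 h 0 min; Fri reg 5 h 50 min / OT 0 h 0 min; Sat reg 8 h 0 min / OT 3 h 3 min; Sun reg 8 h 0 min / OT 2 h 50 min.
Totals: regular 34 h 28 min, overtime 7 h 17 min.

Regular 34.47 hours, overtime 7.28 hours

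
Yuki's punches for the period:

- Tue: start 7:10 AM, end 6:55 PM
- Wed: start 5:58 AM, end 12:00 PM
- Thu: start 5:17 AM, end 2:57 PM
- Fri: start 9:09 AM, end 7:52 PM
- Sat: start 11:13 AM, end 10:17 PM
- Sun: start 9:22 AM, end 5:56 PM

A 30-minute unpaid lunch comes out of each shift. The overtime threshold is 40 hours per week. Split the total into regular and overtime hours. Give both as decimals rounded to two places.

Regular 40.00 hours, overtime 14.80 hours

Tue: 7:10 AM–6:55 PM = 11 h 45 min; less 30 min break → 11 h 15 min
Wed: 5:58 AM–12:00 PM = 6 h 2 min; less 30 min break → 5 h 32 min
Thu: 5:17 AM–2:57 PM = 9 h 40 min; less 30 min break → 9 h 10 min
Fri: 9:09 AM–7:52 PM = 10 h 43 min; less 30 min break → 10 h 13 min
Sat: 11:13 AM–10:17 PM = 11 h 4 min; less 30 min break → 10 h 34 min
Sun: 9:22 AM–5:56 PM = 8 h 34 min; less 30 min break → 8 h 4 min
Total worked: 54 h 48 min = 54.80 h.
Threshold 40 h → overtime 14 h 48 min, regular 40 h 0 min.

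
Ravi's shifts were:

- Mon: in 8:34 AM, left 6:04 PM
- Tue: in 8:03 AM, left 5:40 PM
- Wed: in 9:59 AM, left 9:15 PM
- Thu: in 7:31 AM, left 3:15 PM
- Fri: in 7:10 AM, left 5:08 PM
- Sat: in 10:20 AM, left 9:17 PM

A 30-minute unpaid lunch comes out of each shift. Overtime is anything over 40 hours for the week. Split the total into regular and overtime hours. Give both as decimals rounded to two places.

Mon: 8:34 AM–6:04 PM = 9 h 30 min; less 30 min break → 9 h 0 min
Tue: 8:03 AM–5:40 PM = 9 h 37 min; less 30 min break → 9 h 7 min
Wed: 9:59 AM–9:15 PM = 11 h 16 min; less 30 min break → 10 h 46 min
Thu: 7:31 AM–3:15 PM = 7 h 44 min; less 30 min break → 7 h 14 min
Fri: 7:10 AM–5:08 PM = 9 h 58 min; less 30 min break → 9 h 28 min
Sat: 10:20 AM–9:17 PM = 10 h 57 min; less 30 min break → 10 h 27 min
Total worked: 56 h 2 min = 56.03 h.
Threshold 40 h → overtime 16 h 2 min, regular 40 h 0 min.

Regular 40.00 hours, overtime 16.03 hours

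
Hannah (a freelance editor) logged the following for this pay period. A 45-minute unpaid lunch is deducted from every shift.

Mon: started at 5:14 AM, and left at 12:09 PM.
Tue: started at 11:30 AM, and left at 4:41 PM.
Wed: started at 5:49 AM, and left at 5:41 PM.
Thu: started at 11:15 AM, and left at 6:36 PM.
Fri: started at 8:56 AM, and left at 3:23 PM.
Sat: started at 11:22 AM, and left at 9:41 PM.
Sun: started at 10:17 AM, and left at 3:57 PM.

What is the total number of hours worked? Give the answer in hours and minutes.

48 h 30 min

Mon: 5:14 AM–12:09 PM = 6 h 55 min; less 45 min break → 6 h 10 min
Tue: 11:30 AM–4:41 PM = 5 h 11 min; less 45 min break → 4 h 26 min
Wed: 5:49 AM–5:41 PM = 11 h 52 min; less 45 min break → 11 h 7 min
Thu: 11:15 AM–6:36 PM = 7 h 21 min; less 45 min break → 6 h 36 min
Fri: 8:56 AM–3:23 PM = 6 h 27 min; less 45 min break → 5 h 42 min
Sat: 11:22 AM–9:41 PM = 10 h 19 min; less 45 min break → 9 h 34 min
Sun: 10:17 AM–3:57 PM = 5 h 40 min; less 45 min break → 4 h 55 min
Total: 6 h 10 min + 4 h 26 min + 11 h 7 min + 6 h 36 min + 5 h 42 min + 9 h 34 min + 4 h 55 min = 48 h 30 min.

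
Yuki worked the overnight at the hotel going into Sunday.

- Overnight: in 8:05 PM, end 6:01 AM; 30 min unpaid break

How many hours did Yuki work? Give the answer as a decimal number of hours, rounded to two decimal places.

9.43 hours

Overnight: 8:05 PM → midnight = 3 h 55 min; midnight → 6:01 AM = 6 h 1 min; span 9 h 56 min; less 30 min break → 9 h 26 min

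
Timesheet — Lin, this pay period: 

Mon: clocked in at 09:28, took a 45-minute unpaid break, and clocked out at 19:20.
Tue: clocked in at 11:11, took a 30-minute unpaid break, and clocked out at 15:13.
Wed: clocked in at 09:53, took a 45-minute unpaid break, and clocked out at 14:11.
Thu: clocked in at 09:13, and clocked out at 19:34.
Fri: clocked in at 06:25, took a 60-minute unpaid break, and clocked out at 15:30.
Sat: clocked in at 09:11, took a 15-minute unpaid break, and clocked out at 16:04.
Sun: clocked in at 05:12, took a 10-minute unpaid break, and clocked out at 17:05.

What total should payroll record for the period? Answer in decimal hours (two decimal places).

52.98 hours

Mon: 09:28–19:20 = 9 h 52 min; less 45 min break → 9 h 7 min
Tue: 11:11–15:13 = 4 h 2 min; less 30 min break → 3 h 32 min
Wed: 09:53–14:11 = 4 h 18 min; less 45 min break → 3 h 33 min
Thu: 09:13–19:34 = 10 h 21 min
Fri: 06:25–15:30 = 9 h 5 min; less 60 min break → 8 h 5 min
Sat: 09:11–16:04 = 6 h 53 min; less 15 min break → 6 h 38 min
Sun: 05:12–17:05 = 11 h 53 min; less 10 min break → 11 h 43 min
Total: 9 h 7 min + 3 h 32 min + 3 h 33 min + 10 h 21 min + 8 h 5 min + 6 h 38 min + 11 h 43 min = 52 h 59 min.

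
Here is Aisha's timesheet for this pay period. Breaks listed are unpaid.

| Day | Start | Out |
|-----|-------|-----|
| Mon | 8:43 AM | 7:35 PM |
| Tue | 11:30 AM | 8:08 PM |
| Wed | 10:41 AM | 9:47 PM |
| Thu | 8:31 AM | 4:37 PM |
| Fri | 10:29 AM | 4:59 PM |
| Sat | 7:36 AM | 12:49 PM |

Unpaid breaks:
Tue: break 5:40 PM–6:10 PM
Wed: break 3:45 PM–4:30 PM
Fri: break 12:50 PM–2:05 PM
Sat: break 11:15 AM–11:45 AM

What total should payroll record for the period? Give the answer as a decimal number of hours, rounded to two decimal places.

47.42 hours

Mon: 8:43 AM–7:35 PM = 10 h 52 min
Tue: 11:30 AM–8:08 PM = 8 h 38 min; less 30 min break → 8 h 8 min
Wed: 10:41 AM–9:47 PM = 11 h 6 min; less 45 min break → 10 h 21 min
Thu: 8:31 AM–4:37 PM = 8 h 6 min
Fri: 10:29 AM–4:59 PM = 6 h 30 min; less 75 min break → 5 h 15 min
Sat: 7:36 AM–12:49 PM = 5 h 13 min; less 30 min break → 4 h 43 min
Total: 10 h 52 min + 8 h 8 min + 10 h 21 min + 8 h 6 min + 5 h 15 min + 4 h 43 min = 47 h 25 min.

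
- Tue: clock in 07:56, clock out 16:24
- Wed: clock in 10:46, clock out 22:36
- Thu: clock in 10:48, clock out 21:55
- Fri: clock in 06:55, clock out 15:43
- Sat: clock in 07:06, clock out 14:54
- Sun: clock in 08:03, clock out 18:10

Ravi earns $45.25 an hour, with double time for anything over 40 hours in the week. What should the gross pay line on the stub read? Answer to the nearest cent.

Tue: 07:56–16:24 = 8 h 28 min
Wed: 10:46–22:36 = 11 h 50 min
Thu: 10:48–21:55 = 11 h 7 min
Fri: 06:55–15:43 = 8 h 48 min
Sat: 07:06–14:54 = 7 h 48 min
Sun: 08:03–18:10 = 10 h 7 min
Total worked: 58 h 8 min = 3488 min.
Regular 40 h 0 min = 2400 min at $45.25/h; overtime 18 h 8 min = 1088 min at $90.50/h.
Pay = (2400 × $45.25 + 1088 × $90.50) ÷ 60 = $3451.07.

$3451.07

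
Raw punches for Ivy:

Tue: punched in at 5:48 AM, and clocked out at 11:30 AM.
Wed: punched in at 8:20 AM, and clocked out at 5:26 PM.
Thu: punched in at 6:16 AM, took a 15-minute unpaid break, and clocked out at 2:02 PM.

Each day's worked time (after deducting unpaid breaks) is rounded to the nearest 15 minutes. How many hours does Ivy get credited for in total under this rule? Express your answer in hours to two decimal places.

Tue: 5:48 AM–11:30 AM = 5 h 42 min → rounds to 5 h 45 min
Wed: 8:20 AM–5:26 PM = 9 h 6 min → rounds to 9 h 0 min
Thu: 6:16 AM–2:02 PM = 7 h 46 min − 15 min = 7 h 31 min → rounds to 7 h 30 min
Total credited: 22 h 15 min.

22.25 hours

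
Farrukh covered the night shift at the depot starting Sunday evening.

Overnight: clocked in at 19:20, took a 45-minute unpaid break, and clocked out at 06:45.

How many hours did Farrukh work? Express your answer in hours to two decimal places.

10.67 hours

Overnight: 19:20 → midnight = 4 h 40 min; midnight → 06:45 = 6 h 45 min; span 11 h 25 min; less 45 min break → 10 h 40 min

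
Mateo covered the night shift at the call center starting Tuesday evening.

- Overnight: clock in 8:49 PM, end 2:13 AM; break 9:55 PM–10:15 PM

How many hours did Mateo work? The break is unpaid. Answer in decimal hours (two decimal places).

Overnight: 8:49 PM → midnight = 3 h 11 min; midnight → 2:13 AM = 2 h 13 min; span 5 h 24 min; less 20 min break → 5 h 4 min

5.07 hours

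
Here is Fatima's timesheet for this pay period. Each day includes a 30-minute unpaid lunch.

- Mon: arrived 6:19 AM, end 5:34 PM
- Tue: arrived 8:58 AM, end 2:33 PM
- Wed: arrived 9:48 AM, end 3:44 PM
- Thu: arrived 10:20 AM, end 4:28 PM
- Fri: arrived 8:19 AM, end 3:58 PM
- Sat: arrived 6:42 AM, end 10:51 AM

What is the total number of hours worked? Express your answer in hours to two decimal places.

37.70 hours

Mon: 6:19 AM–5:34 PM = 11 h 15 min; less 30 min break → 10 h 45 min
Tue: 8:58 AM–2:33 PM = 5 h 35 min; less 30 min break → 5 h 5 min
Wed: 9:48 AM–3:44 PM = 5 h 56 min; less 30 min break → 5 h 26 min
Thu: 10:20 AM–4:28 PM = 6 h 8 min; less 30 min break → 5 h 38 min
Fri: 8:19 AM–3:58 PM = 7 h 39 min; less 30 min break → 7 h 9 min
Sat: 6:42 AM–10:51 AM = 4 h 9 min; less 30 min break → 3 h 39 min
Total: 10 h 45 min + 5 h 5 min + 5 h 26 min + 5 h 38 min + 7 h 9 min + 3 h 39 min = 37 h 42 min.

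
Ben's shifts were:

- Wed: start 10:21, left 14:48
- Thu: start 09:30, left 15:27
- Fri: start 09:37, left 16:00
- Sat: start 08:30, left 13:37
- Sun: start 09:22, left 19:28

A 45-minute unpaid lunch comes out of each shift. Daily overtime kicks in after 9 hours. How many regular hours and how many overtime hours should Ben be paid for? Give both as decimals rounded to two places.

Regular 27.90 hours, overtime 0.35 hours

Wed: 10:21–14:48 = 4 h 27 min; less 45 min break → 3 h 42 min
Thu: 09:30–15:27 = 5 h 57 min; less 45 min break → 5 h 12 min
Fri: 09:37–16:00 = 6 h 23 min; less 45 min break → 5 h 38 min
Sat: 08:30–13:37 = 5 h 7 min; less 45 min break → 4 h 22 min
Sun: 09:22–19:28 = 10 h 6 min; less 45 min break → 9 h 21 min
Wed reg 3 h 42 min / OT 0 h 0 min; Thu reg 5 h 12 min / OT 0 h 0 min; Fri reg 5 h 38 min / OT 0 h 0 min; Sat reg 4 h 22 min / OT 0 h 0 min; Sun reg 9 h 0 min / OT 0 h 21 min.
Totals: regular 27 h 54 min, overtime 0 h 21 min.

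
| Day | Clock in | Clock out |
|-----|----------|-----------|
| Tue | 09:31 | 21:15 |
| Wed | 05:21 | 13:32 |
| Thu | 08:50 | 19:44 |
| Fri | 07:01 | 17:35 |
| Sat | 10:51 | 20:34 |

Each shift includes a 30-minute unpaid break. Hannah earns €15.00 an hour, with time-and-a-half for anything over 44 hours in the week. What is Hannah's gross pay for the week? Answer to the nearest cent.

€763.50

Tue: 09:31–21:15 = 11 h 44 min; less 30 min break → 11 h 14 min
Wed: 05:21–13:32 = 8 h 11 min; less 30 min break → 7 h 41 min
Thu: 08:50–19:44 = 10 h 54 min; less 30 min break → 10 h 24 min
Fri: 07:01–17:35 = 10 h 34 min; less 30 min break → 10 h 4 min
Sat: 10:51–20:34 = 9 h 43 min; less 30 min break → 9 h 13 min
Total worked: 48 h 36 min = 2916 min.
Regular 44 h 0 min = 2640 min at €15.00/h; overtime 4 h 36 min = 276 min at €22.50/h.
Pay = (2640 × €15.00 + 276 × €22.50) ÷ 60 = €763.50.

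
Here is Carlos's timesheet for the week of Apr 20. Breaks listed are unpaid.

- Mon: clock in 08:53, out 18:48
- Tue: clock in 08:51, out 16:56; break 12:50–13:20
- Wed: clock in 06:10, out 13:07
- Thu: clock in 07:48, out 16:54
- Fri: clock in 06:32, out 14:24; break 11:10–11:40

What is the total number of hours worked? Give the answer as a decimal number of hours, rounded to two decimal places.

40.92 hours

Mon: 08:53–18:48 = 9 h 55 min
Tue: 08:51–16:56 = 8 h 5 min; less 30 min break → 7 h 35 min
Wed: 06:10–13:07 = 6 h 57 min
Thu: 07:48–16:54 = 9 h 6 min
Fri: 06:32–14:24 = 7 h 52 min; less 30 min break → 7 h 22 min
Total: 9 h 55 min + 7 h 35 min + 6 h 57 min + 9 h 6 min + 7 h 22 min = 40 h 55 min.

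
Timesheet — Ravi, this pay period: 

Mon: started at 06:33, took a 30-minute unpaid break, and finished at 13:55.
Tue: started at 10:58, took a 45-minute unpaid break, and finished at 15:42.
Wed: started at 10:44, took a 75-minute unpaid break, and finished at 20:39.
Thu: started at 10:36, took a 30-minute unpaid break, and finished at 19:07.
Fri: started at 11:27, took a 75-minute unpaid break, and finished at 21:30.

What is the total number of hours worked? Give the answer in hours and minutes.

Mon: 06:33–13:55 = 7 h 22 min; less 30 min break → 6 h 52 min
Tue: 10:58–15:42 = 4 h 44 min; less 45 min break → 3 h 59 min
Wed: 10:44–20:39 = 9 h 55 min; less 75 min break → 8 h 40 min
Thu: 10:36–19:07 = 8 h 31 min; less 30 min break → 8 h 1 min
Fri: 11:27–21:30 = 10 h 3 min; less 75 min break → 8 h 48 min
Total: 6 h 52 min + 3 h 59 min + 8 h 40 min + 8 h 1 min + 8 h 48 min = 36 h 20 min.

36 h 20 min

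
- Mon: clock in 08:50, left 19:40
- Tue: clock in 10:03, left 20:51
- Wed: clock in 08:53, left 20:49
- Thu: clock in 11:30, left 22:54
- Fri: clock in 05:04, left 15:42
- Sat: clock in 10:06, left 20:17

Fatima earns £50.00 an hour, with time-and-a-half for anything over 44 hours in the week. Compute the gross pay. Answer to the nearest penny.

£3833.75

Mon: 08:50–19:40 = 10 h 50 min
Tue: 10:03–20:51 = 10 h 48 min
Wed: 08:53–20:49 = 11 h 56 min
Thu: 11:30–22:54 = 11 h 24 min
Fri: 05:04–15:42 = 10 h 38 min
Sat: 10:06–20:17 = 10 h 11 min
Total worked: 65 h 47 min = 3947 min.
Regular 44 h 0 min = 2640 min at £50.00/h; overtime 21 h 47 min = 1307 min at £75.00/h.
Pay = (2640 × £50.00 + 1307 × £75.00) ÷ 60 = £3833.75.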